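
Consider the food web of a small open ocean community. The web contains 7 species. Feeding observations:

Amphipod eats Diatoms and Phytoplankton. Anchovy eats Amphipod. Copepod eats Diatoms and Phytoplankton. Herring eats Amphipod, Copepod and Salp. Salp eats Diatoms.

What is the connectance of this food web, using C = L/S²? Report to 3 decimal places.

The web has S = 7 species and L = 9 feeding links.
C = L / S² = 9 / 49 = 0.1837 ≈ 0.184.

C = 0.184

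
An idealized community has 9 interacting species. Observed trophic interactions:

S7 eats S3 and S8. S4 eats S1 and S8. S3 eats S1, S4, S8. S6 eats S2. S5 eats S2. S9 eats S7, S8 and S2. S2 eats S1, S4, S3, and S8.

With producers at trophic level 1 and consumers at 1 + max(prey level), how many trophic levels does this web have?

Producers (level 1): S8, S1.
S8 → S4 → S3 → S2 → S6 gives S6 level 5.
No species has a prey at level 5, so no species reaches level 6.

5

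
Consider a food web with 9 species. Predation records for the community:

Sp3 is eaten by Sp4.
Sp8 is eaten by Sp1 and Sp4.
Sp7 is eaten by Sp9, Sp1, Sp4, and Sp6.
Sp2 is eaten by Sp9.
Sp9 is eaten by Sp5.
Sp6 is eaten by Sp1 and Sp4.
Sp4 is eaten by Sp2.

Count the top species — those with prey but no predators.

2

Top species (has prey, but nothing eats it): Sp1, Sp5.
Count: 2.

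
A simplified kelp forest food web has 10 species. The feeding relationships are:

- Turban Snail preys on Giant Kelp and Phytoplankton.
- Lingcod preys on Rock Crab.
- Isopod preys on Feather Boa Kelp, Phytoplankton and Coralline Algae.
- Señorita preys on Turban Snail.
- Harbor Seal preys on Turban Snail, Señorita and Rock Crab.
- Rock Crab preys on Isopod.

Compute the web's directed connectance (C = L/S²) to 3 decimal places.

C = 0.110

The web has S = 10 species and L = 11 feeding links.
C = L / S² = 11 / 100 = 0.1100 ≈ 0.110.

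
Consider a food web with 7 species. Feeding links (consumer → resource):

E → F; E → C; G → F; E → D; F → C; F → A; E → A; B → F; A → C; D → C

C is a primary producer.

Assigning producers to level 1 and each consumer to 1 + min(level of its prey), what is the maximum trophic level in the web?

Producers (level 1): C.
Following each consumer down to its lowest-level prey: C → F → B (levels 1 through 3).
All prey of B (F 2) are at level 2 or above, so B is at level 1 + 2 = 3.
Every consumer has at least one prey at level 2 or below, so none exceeds level 3.

3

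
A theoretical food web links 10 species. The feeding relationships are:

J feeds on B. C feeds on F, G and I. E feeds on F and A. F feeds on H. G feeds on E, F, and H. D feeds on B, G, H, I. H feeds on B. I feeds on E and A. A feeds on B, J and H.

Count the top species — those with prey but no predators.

Top species (has prey, but nothing eats it): C, D.
Count: 2.

2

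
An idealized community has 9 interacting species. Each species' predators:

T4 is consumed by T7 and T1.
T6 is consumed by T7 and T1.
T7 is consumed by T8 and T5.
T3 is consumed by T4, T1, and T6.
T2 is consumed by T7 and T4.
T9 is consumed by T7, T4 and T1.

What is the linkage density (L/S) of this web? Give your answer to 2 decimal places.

There are L = 14 links among S = 9 species.
L/S = 14/9 = 1.5556 ≈ 1.56.

L/S = 1.56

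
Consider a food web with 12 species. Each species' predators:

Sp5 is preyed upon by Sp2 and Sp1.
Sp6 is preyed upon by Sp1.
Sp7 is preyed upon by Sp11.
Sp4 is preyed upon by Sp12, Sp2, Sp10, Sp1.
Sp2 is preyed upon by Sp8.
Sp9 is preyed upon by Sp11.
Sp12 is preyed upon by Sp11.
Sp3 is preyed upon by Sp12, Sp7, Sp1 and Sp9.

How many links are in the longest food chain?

One longest chain: Sp5 → Sp2 → Sp8.
It has 3 species and 2 links.

2 links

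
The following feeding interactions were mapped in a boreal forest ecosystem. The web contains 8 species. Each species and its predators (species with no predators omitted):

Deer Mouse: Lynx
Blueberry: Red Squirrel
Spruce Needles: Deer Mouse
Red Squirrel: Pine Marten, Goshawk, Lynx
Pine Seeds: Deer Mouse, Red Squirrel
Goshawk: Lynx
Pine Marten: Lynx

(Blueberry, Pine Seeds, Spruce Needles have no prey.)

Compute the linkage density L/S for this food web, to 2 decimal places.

There are L = 10 links among S = 8 species.
L/S = 10/8 = 1.2500 ≈ 1.25.

L/S = 1.25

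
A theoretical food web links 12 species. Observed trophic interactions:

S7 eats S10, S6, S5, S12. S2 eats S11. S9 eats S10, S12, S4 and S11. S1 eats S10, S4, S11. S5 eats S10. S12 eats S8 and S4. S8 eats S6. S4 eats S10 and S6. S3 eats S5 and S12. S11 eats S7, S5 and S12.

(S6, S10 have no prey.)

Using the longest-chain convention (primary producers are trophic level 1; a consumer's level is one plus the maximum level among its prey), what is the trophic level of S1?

S6 is a producer → level 1.
S4 eats S6 (level 1); other prey at levels: S10 1 → level 2.
S12 eats S4 (level 2); other prey at levels: S8 2 → level 3.
S7 eats S12 (level 3); other prey at levels: S6 1, S10 1, S5 2 → level 4.
S11 eats S7 (level 4); other prey at levels: S5 2, S12 3 → level 5.
S1 eats S11 (level 5); other prey at levels: S10 1, S4 2 → level 6.

Trophic level 6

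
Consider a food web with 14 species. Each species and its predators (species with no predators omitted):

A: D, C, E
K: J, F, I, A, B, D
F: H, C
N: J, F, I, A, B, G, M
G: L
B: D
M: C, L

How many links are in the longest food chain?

2 links

One longest chain: N → F → H.
It has 3 species and 2 links.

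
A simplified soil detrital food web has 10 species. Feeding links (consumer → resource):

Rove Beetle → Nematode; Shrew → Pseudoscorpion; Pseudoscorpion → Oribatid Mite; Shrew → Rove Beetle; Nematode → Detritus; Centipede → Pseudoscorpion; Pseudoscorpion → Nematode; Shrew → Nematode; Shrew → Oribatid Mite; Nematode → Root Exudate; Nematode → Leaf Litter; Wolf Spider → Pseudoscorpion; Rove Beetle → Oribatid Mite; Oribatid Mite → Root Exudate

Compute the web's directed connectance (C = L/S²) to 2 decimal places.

The web has S = 10 species and L = 14 feeding links.
C = L / S² = 14 / 100 = 0.1400 ≈ 0.14.

C = 0.14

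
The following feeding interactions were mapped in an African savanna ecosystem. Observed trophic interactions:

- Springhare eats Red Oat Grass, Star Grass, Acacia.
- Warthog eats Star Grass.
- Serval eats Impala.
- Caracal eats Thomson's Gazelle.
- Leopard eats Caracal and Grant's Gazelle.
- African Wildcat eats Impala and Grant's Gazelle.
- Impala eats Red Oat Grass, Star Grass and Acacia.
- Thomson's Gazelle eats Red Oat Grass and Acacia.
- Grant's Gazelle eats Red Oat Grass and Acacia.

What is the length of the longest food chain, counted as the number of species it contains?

4 species

One longest chain: Acacia → Thomson's Gazelle → Caracal → Leopard.
It has 4 species and 3 links.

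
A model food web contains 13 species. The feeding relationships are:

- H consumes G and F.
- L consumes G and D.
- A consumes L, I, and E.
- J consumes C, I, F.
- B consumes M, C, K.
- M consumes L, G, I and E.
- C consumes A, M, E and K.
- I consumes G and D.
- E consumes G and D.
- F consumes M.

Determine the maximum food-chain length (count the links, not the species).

4 links

One longest chain: G → E → A → C → B.
It has 5 species and 4 links.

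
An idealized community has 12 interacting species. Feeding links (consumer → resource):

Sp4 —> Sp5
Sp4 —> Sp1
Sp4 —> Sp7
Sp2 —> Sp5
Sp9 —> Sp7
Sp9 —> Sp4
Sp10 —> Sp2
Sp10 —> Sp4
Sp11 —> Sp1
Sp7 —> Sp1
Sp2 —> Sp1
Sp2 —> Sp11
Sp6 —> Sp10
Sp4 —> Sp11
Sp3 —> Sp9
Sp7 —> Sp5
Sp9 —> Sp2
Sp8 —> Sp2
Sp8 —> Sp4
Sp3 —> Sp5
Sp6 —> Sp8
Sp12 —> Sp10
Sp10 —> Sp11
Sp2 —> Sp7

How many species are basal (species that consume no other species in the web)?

2

Basal species (no prey listed): Sp1, Sp5.
Count: 2.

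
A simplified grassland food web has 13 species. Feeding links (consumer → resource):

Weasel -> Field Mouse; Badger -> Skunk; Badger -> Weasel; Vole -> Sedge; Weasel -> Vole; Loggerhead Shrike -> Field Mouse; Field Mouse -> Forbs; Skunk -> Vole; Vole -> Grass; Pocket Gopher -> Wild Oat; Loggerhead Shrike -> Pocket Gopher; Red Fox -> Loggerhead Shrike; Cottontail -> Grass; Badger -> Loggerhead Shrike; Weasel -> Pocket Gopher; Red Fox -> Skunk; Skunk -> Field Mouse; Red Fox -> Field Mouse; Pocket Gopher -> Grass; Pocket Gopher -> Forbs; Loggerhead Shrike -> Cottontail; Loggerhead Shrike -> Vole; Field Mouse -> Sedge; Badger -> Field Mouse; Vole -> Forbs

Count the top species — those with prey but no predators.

Top species (has prey, but nothing eats it): Red Fox, Badger.
Count: 2.

2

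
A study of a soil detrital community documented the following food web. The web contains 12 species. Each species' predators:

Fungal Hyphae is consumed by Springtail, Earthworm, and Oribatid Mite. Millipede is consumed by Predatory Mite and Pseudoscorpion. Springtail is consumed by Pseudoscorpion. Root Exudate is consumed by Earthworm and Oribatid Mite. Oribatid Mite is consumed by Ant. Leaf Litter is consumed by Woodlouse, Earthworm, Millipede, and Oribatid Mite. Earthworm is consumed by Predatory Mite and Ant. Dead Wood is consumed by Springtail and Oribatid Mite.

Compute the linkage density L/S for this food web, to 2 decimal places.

L/S = 1.42

There are L = 17 links among S = 12 species.
L/S = 17/12 = 1.4167 ≈ 1.42.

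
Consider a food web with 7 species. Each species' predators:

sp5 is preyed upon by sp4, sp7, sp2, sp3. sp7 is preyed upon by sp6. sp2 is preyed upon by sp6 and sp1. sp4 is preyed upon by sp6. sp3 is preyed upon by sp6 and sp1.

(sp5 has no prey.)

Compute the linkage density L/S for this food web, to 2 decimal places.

There are L = 10 links among S = 7 species.
L/S = 10/7 = 1.4286 ≈ 1.43.

L/S = 1.43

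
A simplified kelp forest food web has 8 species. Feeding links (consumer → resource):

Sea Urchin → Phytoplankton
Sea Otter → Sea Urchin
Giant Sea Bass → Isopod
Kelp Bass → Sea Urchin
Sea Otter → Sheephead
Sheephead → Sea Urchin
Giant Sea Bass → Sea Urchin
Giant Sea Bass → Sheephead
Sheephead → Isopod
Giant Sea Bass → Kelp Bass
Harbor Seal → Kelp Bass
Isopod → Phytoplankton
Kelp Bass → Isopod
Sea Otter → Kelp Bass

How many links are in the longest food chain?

3 links

One longest chain: Phytoplankton → Sea Urchin → Sheephead → Giant Sea Bass.
It has 4 species and 3 links.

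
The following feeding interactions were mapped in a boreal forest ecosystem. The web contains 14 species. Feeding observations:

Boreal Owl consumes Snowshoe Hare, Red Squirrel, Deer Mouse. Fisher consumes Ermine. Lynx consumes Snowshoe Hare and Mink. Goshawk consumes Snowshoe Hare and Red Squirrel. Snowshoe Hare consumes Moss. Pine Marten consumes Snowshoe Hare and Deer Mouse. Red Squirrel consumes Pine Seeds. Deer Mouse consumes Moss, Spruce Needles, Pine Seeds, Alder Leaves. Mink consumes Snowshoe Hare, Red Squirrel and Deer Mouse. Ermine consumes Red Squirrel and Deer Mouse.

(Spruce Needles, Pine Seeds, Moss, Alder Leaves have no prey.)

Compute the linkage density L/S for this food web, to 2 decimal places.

There are L = 21 links among S = 14 species.
L/S = 21/14 = 1.5000 ≈ 1.50.

L/S = 1.50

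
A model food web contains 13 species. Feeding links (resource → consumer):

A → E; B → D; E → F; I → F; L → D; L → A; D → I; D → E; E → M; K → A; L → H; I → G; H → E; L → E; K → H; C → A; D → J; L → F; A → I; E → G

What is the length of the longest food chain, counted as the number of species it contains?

4 species

One longest chain: L → H → E → M.
It has 4 species and 3 links.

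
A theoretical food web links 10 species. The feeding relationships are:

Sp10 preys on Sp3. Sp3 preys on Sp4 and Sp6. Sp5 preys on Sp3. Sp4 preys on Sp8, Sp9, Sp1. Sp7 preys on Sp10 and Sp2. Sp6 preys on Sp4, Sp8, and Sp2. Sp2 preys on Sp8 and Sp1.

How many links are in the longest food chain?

5 links

One longest chain: Sp9 → Sp4 → Sp6 → Sp3 → Sp10 → Sp7.
It has 6 species and 5 links.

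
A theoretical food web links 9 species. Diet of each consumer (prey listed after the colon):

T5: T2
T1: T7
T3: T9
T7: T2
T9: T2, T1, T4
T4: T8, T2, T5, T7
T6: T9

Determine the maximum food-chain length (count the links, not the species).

One longest chain: T2 → T7 → T1 → T9 → T3.
It has 5 species and 4 links.

4 links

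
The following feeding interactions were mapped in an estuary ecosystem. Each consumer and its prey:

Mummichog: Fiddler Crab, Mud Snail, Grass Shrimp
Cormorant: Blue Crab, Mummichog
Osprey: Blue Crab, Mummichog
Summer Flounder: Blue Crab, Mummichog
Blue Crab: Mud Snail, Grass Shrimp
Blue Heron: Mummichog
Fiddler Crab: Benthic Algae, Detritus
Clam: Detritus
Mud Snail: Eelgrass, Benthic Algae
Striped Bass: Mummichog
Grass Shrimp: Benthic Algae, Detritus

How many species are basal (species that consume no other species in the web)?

3

Basal species (no prey listed): Eelgrass, Benthic Algae, Detritus.
Count: 3.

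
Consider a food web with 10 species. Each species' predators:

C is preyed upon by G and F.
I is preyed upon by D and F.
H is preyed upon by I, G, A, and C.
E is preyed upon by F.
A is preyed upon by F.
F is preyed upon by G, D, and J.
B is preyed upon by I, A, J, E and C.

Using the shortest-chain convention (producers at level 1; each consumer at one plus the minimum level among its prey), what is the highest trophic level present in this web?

3

Producers (level 1): B, H.
Following each consumer down to its lowest-level prey: B → I → F (levels 1 through 3).
All prey of F (I 2, E 2, A 2, C 2) are at level 2 or above, so F is at level 1 + 2 = 3.
Every consumer has at least one prey at level 2 or below, so none exceeds level 3.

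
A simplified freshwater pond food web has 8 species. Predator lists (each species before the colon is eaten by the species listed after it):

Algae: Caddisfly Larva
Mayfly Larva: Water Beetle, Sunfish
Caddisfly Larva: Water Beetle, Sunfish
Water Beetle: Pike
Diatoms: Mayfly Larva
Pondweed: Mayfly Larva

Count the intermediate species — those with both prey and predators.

Intermediate species (has both prey and predators): Caddisfly Larva, Mayfly Larva, Water Beetle.
Count: 3.

3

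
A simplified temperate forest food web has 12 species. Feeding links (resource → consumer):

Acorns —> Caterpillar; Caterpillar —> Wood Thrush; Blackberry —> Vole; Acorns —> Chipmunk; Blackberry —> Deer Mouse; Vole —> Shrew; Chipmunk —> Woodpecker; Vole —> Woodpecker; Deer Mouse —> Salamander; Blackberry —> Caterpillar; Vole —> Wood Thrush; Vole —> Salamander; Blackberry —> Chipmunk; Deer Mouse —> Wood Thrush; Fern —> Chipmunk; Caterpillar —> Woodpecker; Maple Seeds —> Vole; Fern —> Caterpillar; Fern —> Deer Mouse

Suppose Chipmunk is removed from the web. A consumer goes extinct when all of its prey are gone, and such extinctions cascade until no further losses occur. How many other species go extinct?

Remove Chipmunk.
Every predator of it retains at least one other prey: Woodpecker still has Caterpillar, Vole.
No consumer loses all prey, so no secondary extinctions occur.

0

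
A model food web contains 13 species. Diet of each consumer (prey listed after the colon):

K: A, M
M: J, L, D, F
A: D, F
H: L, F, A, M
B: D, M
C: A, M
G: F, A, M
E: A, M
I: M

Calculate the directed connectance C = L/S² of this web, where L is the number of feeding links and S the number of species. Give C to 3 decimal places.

C = 0.130

The web has S = 13 species and L = 22 feeding links.
C = L / S² = 22 / 169 = 0.1302 ≈ 0.130.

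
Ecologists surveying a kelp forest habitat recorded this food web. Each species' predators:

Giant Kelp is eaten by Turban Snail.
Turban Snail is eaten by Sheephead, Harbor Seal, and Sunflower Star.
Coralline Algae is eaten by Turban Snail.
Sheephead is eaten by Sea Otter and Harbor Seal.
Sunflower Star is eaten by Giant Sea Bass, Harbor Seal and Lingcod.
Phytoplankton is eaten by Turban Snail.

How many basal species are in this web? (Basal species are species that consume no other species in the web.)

3

Basal species (no prey listed): Phytoplankton, Coralline Algae, Giant Kelp.
Count: 3.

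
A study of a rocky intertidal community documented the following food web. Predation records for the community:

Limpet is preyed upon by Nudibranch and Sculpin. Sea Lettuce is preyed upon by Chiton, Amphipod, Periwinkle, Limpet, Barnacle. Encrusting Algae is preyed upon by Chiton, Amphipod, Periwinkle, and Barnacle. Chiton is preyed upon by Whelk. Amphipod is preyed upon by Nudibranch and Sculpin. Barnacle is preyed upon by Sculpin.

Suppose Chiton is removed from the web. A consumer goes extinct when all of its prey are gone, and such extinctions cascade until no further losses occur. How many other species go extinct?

1

Remove Chiton.
Round 1: Whelk (all prey gone) → extinct.
No further losses. Total secondary extinctions: 1.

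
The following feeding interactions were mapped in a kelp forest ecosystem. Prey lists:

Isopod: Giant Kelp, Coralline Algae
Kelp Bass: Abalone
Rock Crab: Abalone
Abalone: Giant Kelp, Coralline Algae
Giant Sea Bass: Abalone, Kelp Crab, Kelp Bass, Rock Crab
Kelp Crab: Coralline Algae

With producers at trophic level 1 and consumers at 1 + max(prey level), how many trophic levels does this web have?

4

Producers (level 1): Giant Kelp, Coralline Algae.
Giant Kelp → Abalone → Kelp Bass → Giant Sea Bass gives Giant Sea Bass level 4.
No species has a prey at level 4, so no species reaches level 5.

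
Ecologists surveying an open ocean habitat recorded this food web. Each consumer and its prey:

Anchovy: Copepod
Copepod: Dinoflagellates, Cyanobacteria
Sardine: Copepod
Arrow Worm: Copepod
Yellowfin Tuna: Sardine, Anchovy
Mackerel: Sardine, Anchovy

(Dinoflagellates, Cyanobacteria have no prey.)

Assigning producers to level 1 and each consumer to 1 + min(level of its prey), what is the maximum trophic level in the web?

4

Producers (level 1): Dinoflagellates, Cyanobacteria.
Following each consumer down to its lowest-level prey: Dinoflagellates → Copepod → Sardine → Mackerel (levels 1 through 4).
All prey of Mackerel (Sardine 3, Anchovy 3) are at level 3 or above, so Mackerel is at level 1 + 3 = 4.
Every consumer has at least one prey at level 3 or below, so none exceeds level 4.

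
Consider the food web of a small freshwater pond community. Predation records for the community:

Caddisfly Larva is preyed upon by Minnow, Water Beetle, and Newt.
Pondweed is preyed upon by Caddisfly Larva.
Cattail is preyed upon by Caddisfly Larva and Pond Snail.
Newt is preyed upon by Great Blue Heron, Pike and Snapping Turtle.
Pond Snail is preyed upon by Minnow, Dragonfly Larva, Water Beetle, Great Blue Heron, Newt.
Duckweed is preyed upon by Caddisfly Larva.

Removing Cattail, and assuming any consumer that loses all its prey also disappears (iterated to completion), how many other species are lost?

2

Remove Cattail.
Round 1: Pond Snail (all prey gone) → extinct.
Round 2: Dragonfly Larva (all prey gone) → extinct.
No further losses. Total secondary extinctions: 2.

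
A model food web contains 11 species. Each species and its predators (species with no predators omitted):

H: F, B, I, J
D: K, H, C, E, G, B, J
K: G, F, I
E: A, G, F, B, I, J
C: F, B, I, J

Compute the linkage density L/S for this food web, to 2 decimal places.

There are L = 24 links among S = 11 species.
L/S = 24/11 = 2.1818 ≈ 2.18.

L/S = 2.18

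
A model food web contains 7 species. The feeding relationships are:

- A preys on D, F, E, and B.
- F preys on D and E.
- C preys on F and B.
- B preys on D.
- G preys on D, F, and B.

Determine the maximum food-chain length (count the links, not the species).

2 links

One longest chain: D → B → A.
It has 3 species and 2 links.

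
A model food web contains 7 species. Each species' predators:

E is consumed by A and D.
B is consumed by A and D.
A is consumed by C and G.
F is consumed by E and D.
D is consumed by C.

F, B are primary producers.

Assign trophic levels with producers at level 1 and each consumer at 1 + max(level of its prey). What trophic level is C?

F is a producer → level 1.
E eats F → level 2.
D eats E (level 2); other prey at levels: F 1, B 1 → level 3.
C eats D (level 3); other prey at levels: A 3 → level 4.

Trophic level 4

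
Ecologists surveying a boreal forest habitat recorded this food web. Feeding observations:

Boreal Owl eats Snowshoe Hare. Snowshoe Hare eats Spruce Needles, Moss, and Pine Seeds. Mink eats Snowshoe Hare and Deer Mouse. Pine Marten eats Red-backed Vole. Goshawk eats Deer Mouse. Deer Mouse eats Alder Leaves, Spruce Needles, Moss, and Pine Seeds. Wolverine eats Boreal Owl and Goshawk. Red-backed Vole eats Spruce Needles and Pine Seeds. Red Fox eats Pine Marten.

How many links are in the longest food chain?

3 links

One longest chain: Pine Seeds → Red-backed Vole → Pine Marten → Red Fox.
It has 4 species and 3 links.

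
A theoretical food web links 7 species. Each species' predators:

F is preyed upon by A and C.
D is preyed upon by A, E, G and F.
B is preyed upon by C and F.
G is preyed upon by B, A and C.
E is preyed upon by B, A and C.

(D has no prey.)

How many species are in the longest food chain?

5 species

One longest chain: D → E → B → F → C.
It has 5 species and 4 links.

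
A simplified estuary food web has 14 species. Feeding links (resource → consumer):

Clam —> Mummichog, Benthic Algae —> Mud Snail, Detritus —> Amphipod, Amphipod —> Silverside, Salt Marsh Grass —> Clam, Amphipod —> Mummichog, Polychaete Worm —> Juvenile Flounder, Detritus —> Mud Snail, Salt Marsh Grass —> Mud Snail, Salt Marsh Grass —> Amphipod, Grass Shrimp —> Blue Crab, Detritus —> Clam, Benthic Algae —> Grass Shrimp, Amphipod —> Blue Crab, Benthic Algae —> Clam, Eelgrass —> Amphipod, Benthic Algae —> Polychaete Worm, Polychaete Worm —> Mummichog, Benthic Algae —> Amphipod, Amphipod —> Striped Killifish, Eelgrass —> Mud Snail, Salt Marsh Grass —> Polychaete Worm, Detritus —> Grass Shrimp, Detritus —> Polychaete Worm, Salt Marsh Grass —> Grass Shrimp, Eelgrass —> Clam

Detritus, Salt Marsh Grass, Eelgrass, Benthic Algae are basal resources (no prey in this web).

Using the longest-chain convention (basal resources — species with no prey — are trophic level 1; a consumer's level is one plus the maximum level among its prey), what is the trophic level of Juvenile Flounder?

Detritus has no prey (basal) → level 1.
Polychaete Worm eats Detritus (level 1); other prey at levels: Salt Marsh Grass 1, Benthic Algae 1 → level 2.
Juvenile Flounder eats Polychaete Worm → level 3.

Trophic level 3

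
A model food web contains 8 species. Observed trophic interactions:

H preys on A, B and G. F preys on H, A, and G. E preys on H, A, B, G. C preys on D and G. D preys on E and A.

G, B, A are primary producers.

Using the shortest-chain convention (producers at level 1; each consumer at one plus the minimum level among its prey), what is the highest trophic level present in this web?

Producers (level 1): G, B, A.
Following each consumer down to its lowest-level prey: G → F (levels 1 through 2).
All prey of F (G 1, A 1, H 2) are at level 1 or above, so F is at level 1 + 1 = 2.
Every consumer has at least one prey at level 1 or below, so none exceeds level 2.

2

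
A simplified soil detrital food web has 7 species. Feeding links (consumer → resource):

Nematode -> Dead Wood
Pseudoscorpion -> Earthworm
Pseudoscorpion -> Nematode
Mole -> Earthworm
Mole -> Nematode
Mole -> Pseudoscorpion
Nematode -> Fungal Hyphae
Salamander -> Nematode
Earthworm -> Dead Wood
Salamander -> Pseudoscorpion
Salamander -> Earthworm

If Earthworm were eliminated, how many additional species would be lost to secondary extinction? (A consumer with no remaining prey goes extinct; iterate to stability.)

0

Remove Earthworm.
Every predator of it retains at least one other prey: Pseudoscorpion still has Nematode; Salamander still has Nematode, Pseudoscorpion; Mole still has Nematode, Pseudoscorpion.
No consumer loses all prey, so no secondary extinctions occur.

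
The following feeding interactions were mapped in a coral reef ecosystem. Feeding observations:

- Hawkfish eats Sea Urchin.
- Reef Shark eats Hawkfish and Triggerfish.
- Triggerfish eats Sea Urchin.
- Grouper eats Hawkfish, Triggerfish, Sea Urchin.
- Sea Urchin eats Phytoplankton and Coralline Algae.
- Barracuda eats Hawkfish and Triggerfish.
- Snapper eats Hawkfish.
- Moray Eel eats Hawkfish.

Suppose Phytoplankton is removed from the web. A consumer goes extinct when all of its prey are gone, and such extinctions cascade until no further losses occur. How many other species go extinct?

0

Remove Phytoplankton.
Every predator of it retains at least one other prey: Sea Urchin still has Coralline Algae.
No consumer loses all prey, so no secondary extinctions occur.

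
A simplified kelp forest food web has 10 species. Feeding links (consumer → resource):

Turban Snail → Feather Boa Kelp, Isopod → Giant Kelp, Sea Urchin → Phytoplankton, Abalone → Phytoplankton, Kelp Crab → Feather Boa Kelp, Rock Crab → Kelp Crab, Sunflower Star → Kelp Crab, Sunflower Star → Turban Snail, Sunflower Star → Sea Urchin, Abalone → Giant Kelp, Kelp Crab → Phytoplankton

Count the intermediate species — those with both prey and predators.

3

Intermediate species (has both prey and predators): Sea Urchin, Turban Snail, Kelp Crab.
Count: 3.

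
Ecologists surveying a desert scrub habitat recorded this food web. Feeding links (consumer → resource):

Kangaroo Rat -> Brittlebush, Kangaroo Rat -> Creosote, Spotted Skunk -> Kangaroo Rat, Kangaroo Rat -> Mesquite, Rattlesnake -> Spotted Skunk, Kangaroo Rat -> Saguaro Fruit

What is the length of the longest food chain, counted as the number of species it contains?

One longest chain: Creosote → Kangaroo Rat → Spotted Skunk → Rattlesnake.
It has 4 species and 3 links.

4 species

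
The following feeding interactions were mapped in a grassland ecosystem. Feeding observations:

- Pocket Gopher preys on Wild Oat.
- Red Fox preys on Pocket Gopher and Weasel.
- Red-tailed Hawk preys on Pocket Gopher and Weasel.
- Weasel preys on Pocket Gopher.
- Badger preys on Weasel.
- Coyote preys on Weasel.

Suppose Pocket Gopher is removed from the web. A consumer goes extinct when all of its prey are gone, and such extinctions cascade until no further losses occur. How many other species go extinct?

5

Remove Pocket Gopher.
Round 1: Weasel (all prey gone) → extinct.
Round 2: Red Fox (all prey gone), Red-tailed Hawk (all prey gone), Badger (all prey gone), Coyote (all prey gone) → extinct.
No further losses. Total secondary extinctions: 5.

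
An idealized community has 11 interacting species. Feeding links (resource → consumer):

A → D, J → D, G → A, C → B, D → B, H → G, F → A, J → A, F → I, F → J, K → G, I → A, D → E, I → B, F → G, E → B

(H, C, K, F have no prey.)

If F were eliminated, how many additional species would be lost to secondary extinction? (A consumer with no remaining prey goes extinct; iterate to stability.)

Remove F.
Round 1: I (all prey gone), J (all prey gone) → extinct.
No further losses. Total secondary extinctions: 2.

2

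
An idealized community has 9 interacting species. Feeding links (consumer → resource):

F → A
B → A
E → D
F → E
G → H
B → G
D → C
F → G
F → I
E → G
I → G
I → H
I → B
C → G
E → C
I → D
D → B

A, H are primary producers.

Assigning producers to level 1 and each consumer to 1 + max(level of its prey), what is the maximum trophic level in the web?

6

Producers (level 1): A, H.
H → G → C → D → E → F gives F level 6.
No species has a prey at level 6, so no species reaches level 7.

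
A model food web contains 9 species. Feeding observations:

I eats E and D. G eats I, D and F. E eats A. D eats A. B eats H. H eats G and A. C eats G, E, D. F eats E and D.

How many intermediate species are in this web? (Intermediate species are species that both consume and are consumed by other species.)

6

Intermediate species (has both prey and predators): E, D, I, F, G, H.
Count: 6.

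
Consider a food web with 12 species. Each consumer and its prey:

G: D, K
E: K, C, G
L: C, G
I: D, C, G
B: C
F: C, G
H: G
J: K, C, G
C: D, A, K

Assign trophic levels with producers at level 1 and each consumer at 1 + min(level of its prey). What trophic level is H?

D is a producer → level 1.
G eats D → level 2.
H eats G → level 3.
No prey of H is below level 2, so 3 is the minimum.

Trophic level 3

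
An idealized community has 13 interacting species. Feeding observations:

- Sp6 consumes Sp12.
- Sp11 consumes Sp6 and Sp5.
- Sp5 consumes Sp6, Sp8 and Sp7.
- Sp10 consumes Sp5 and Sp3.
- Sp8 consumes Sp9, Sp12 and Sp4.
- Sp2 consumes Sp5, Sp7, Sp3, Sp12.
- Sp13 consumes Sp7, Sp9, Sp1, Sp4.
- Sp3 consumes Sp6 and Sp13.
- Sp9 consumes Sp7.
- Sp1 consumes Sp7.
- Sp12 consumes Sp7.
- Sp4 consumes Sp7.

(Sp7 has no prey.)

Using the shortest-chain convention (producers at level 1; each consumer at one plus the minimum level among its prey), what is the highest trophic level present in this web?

3

Producers (level 1): Sp7.
Following each consumer down to its lowest-level prey: Sp7 → Sp5 → Sp11 (levels 1 through 3).
All prey of Sp11 (Sp5 2, Sp6 3) are at level 2 or above, so Sp11 is at level 1 + 2 = 3.
Every consumer has at least one prey at level 2 or below, so none exceeds level 3.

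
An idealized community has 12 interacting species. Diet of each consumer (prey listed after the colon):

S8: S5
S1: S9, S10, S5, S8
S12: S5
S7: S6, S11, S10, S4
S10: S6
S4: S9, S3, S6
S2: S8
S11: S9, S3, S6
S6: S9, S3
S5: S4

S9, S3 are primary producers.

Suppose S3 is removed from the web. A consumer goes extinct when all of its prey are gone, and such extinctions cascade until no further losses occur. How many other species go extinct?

Remove S3.
Every predator of it retains at least one other prey: S6 still has S9; S11 still has S9, S6; S4 still has S9, S6.
No consumer loses all prey, so no secondary extinctions occur.

0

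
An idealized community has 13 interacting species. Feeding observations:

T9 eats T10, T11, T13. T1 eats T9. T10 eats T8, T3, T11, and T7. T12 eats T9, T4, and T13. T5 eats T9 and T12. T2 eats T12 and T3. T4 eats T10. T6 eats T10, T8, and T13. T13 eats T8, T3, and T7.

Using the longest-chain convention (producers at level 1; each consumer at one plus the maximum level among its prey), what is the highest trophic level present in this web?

Producers (level 1): T3, T8, T7, T11.
T3 → T10 → T9 → T12 → T5 gives T5 level 5.
No species has a prey at level 5, so no species reaches level 6.

5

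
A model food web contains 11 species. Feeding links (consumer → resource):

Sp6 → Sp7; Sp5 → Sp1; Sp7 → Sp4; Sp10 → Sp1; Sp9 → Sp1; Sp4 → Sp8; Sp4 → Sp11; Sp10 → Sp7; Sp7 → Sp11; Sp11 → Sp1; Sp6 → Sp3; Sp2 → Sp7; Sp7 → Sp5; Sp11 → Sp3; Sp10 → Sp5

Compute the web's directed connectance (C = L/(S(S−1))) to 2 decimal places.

The web has S = 11 species and L = 15 feeding links.
C = L / (S(S−1)) = 15 / 110 = 0.1364 ≈ 0.14.

C = 0.14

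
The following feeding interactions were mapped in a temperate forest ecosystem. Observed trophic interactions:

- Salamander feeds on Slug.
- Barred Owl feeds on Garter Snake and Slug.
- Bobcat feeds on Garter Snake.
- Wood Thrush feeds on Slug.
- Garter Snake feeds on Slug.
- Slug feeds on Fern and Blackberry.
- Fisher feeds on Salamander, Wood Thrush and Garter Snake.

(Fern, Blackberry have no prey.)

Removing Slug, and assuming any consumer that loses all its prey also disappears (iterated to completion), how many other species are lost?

Remove Slug.
Round 1: Garter Snake (all prey gone), Wood Thrush (all prey gone), Salamander (all prey gone) → extinct.
Round 2: Fisher (all prey gone), Barred Owl (all prey gone), Bobcat (all prey gone) → extinct.
No further losses. Total secondary extinctions: 6.

6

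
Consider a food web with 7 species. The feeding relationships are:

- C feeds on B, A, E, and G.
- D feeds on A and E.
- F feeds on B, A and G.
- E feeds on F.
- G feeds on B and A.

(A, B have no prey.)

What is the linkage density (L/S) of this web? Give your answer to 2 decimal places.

There are L = 12 links among S = 7 species.
L/S = 12/7 = 1.7143 ≈ 1.71.

L/S = 1.71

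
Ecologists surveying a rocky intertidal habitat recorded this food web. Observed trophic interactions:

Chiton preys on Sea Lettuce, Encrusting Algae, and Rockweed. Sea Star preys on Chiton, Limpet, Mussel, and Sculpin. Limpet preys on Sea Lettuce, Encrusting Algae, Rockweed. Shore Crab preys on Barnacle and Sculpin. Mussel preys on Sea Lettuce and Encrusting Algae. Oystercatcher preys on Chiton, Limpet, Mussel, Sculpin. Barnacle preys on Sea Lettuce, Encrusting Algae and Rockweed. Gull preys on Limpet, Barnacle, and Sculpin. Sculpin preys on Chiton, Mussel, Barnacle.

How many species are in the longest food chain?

4 species

One longest chain: Sea Lettuce → Barnacle → Sculpin → Gull.
It has 4 species and 3 links.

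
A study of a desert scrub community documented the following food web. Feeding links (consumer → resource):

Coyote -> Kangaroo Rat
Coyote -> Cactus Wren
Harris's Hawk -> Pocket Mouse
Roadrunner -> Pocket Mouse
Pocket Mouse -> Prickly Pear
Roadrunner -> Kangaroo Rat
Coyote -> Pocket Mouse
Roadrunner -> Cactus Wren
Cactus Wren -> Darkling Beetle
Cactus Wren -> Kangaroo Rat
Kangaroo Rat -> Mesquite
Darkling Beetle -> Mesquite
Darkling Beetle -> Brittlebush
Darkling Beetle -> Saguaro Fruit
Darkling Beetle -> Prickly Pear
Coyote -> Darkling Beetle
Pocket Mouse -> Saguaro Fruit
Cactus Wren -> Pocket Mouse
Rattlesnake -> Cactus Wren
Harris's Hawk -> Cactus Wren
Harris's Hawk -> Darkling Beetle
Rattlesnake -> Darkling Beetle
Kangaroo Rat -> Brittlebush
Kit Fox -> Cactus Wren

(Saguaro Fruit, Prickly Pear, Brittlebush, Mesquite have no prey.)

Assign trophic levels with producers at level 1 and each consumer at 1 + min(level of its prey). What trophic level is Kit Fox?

Trophic level 4

Saguaro Fruit is a producer → level 1.
Darkling Beetle eats Saguaro Fruit → level 2.
Cactus Wren eats Darkling Beetle → level 3.
Kit Fox eats Cactus Wren → level 4.
No prey of Kit Fox is below level 3, so 4 is the minimum.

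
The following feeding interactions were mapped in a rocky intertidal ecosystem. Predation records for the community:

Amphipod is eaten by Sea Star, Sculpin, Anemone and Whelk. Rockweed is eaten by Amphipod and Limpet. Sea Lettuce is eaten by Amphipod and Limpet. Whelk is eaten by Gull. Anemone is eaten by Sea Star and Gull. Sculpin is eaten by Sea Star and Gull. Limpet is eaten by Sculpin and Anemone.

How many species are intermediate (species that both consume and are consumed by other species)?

Intermediate species (has both prey and predators): Amphipod, Limpet, Sculpin, Anemone, Whelk.
Count: 5.

5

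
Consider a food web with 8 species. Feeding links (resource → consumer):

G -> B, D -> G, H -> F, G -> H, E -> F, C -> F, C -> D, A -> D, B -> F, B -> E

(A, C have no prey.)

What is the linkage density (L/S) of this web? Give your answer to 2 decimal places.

There are L = 10 links among S = 8 species.
L/S = 10/8 = 1.2500 ≈ 1.25.

L/S = 1.25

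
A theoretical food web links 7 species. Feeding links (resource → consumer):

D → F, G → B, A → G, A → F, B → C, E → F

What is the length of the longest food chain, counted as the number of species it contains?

One longest chain: A → G → B → C.
It has 4 species and 3 links.

4 species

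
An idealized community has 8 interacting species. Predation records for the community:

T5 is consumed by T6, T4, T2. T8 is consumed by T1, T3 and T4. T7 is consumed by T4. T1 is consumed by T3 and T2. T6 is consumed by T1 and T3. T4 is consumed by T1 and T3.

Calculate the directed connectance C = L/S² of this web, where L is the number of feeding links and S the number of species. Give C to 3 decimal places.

The web has S = 8 species and L = 13 feeding links.
C = L / S² = 13 / 64 = 0.2031 ≈ 0.203.

C = 0.203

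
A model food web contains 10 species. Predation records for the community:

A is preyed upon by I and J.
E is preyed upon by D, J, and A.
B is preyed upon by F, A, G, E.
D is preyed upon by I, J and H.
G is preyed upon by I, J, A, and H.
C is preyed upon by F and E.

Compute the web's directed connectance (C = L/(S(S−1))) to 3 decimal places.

C = 0.200

The web has S = 10 species and L = 18 feeding links.
C = L / (S(S−1)) = 18 / 90 = 0.2000 ≈ 0.200.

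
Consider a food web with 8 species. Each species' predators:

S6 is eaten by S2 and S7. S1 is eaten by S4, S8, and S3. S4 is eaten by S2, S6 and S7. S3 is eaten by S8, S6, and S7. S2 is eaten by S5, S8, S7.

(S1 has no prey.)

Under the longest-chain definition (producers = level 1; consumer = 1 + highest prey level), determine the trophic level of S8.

S1 is a producer → level 1.
S4 eats S1 → level 2.
S6 eats S4 (level 2); other prey at levels: S3 2 → level 3.
S2 eats S6 (level 3); other prey at levels: S4 2 → level 4.
S8 eats S2 (level 4); other prey at levels: S1 1, S3 2 → level 5.

Trophic level 5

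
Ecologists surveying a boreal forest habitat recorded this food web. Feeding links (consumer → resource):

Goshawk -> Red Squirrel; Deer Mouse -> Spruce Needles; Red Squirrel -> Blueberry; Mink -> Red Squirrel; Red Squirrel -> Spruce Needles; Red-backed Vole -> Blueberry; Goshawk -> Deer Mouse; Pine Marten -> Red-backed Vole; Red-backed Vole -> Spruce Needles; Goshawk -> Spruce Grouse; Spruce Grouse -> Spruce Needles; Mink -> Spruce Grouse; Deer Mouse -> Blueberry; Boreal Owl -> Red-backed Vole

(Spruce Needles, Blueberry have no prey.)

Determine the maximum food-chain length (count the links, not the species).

2 links

One longest chain: Spruce Needles → Red-backed Vole → Boreal Owl.
It has 3 species and 2 links.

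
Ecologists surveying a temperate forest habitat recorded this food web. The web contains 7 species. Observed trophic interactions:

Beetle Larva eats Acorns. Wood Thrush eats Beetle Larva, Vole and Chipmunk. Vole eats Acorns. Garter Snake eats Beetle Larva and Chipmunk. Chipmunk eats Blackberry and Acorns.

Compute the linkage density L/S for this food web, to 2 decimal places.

There are L = 9 links among S = 7 species.
L/S = 9/7 = 1.2857 ≈ 1.29.

L/S = 1.29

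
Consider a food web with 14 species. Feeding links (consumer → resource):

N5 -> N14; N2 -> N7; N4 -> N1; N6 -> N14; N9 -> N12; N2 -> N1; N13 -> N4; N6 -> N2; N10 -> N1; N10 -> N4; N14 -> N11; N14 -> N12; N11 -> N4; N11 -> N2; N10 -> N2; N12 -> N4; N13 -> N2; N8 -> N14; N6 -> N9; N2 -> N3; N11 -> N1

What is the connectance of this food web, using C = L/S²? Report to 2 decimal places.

The web has S = 14 species and L = 21 feeding links.
C = L / S² = 21 / 196 = 0.1071 ≈ 0.11.

C = 0.11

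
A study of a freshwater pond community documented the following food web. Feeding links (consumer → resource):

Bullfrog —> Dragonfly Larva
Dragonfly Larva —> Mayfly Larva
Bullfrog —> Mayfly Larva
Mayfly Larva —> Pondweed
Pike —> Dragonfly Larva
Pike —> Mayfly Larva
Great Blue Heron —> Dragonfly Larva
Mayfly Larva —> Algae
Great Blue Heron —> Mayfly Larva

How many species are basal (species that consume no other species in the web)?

2

Basal species (no prey listed): Pondweed, Algae.
Count: 2.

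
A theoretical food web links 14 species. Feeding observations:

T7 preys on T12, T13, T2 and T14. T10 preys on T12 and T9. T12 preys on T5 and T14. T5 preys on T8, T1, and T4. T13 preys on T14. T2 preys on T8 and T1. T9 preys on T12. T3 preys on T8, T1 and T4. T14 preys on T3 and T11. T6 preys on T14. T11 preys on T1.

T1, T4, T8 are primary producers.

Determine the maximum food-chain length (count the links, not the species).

One longest chain: T1 → T3 → T14 → T12 → T9 → T10.
It has 6 species and 5 links.

5 links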